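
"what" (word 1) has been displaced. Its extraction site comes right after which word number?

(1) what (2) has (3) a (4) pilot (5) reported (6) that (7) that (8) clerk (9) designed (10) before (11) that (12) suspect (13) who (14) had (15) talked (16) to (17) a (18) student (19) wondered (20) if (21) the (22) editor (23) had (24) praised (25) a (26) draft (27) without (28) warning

9

The displaced element is "what" (word 1).
It is linked across 1 clause boundary (that).
It functions as the direct object of "designed", so the gap sits immediately after word 9 ("designed").
Base order: A pilot has reported that that clerk designed what before that suspect who had talked to a student wondered if the editor had praised a draft without warning.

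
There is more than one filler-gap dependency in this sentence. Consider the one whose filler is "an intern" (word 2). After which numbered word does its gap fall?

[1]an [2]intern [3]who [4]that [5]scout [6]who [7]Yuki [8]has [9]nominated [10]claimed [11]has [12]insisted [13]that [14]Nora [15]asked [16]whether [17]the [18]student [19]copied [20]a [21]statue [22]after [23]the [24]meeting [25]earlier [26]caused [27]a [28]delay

The displaced element is "an intern" (word 2).
It is linked across 1 clause boundary (Ø).
It functions as the subject of "insisted", so the gap sits immediately after word 10 ("claimed").
Base order: That scout who Yuki has nominated claimed that an intern has insisted that Nora asked whether the student copied a statue after the meeting earlier.

10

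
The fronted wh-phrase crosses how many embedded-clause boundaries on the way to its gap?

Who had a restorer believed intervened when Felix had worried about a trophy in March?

"who" is extracted from the subject of "intervened".
Boundaries crossed, outermost first: [Ø] — 1 in total.

1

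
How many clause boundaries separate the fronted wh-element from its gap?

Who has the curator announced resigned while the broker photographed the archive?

"who" is extracted from the subject of "resigned".
Boundaries crossed, outermost first: [Ø] — 1 in total.

1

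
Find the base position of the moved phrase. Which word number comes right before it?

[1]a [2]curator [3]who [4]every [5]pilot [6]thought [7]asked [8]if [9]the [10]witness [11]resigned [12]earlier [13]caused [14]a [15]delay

The displaced element is "a curator" (word 2).
It is linked across 1 clause boundary (Ø).
It functions as the subject of "asked", so the gap sits immediately after word 6 ("thought").
Base order: Every pilot thought a curator asked if the witness resigned earlier.

6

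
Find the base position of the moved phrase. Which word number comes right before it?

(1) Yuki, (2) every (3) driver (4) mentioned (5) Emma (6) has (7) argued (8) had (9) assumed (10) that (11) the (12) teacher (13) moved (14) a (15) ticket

The displaced element is "Yuki" (word 1).
It is linked across 2 clause boundaries (Ø → Ø).
It functions as the subject of "assumed", so the gap sits immediately after word 7 ("argued").
Base order: Every driver mentioned Emma has argued that Yuki had assumed that the teacher moved a ticket.

7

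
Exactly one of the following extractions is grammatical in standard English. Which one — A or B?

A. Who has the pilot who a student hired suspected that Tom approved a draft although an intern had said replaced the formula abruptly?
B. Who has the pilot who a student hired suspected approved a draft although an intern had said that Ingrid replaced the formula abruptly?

B

In A, the wh-phrase is extracted from inside an adjunct island (introduced by "although"), which blocks movement.
In B, the extraction path crosses only that-complement boundaries, which are transparent.
So B is grammatical.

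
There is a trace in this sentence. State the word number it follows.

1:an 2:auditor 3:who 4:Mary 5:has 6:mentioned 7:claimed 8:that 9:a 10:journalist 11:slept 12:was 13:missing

6

The displaced element is "an auditor" (word 2).
It is linked across 1 clause boundary (Ø).
It functions as the subject of "claimed", so the gap sits immediately after word 6 ("mentioned").
Base order: Mary has mentioned that an auditor claimed that a journalist slept.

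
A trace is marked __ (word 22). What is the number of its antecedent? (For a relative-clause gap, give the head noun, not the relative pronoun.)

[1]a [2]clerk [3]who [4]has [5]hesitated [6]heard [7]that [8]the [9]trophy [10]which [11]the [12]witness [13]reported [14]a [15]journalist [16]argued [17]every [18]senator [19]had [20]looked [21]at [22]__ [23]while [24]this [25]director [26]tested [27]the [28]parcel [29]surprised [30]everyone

9

The gap at 22 is the prepositional object of "looked", inside a relative clause.
The relative pronoun is "which" (word 10); it is bound by the head noun immediately before it.
Its filler is the head noun "trophy", at word 9.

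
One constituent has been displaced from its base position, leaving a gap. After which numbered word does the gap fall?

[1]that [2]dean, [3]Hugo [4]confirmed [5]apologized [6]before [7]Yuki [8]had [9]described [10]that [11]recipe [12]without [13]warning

The displaced element is "that dean" (word 2).
It is linked across 1 clause boundary (Ø).
It functions as the subject of "apologized", so the gap sits immediately after word 4 ("confirmed").
Base order: Hugo confirmed that that dean apologized before Yuki had described that recipe without warning.

4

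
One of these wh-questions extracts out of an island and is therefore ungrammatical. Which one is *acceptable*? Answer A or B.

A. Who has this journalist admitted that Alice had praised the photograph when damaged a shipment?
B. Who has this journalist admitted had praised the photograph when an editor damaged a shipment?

B

In A, the wh-phrase is extracted from inside an adjunct island (introduced by "when"), which blocks movement.
In B, the extraction path crosses only that-complement boundaries, which are transparent.
So B is grammatical.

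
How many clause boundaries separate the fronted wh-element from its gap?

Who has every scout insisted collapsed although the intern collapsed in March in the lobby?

1

"who" is extracted from the subject of "collapsed".
Boundaries crossed, outermost first: [Ø] — 1 in total.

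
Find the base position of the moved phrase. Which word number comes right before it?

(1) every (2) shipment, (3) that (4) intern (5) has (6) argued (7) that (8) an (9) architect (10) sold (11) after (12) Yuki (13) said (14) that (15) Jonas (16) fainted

The displaced element is "every shipment" (word 2).
It is linked across 1 clause boundary (that).
It functions as the direct object of "sold", so the gap sits immediately after word 10 ("sold").
Base order: That intern has argued that an architect sold every shipment after Yuki said that Jonas fainted.

10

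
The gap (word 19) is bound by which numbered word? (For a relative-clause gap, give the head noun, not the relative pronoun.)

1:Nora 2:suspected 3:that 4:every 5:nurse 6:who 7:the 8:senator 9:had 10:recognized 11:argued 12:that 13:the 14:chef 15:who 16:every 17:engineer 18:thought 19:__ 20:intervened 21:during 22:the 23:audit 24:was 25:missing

The gap at 19 is the subject of "intervened", inside a relative clause.
The relative pronoun is "who" (word 15); it is bound by the head noun immediately before it.
Its filler is the head noun "chef", at word 14.

14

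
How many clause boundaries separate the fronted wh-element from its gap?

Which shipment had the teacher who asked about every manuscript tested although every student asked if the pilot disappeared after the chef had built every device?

"which shipment" originates inside the matrix clause — no clause boundary is crossed.

0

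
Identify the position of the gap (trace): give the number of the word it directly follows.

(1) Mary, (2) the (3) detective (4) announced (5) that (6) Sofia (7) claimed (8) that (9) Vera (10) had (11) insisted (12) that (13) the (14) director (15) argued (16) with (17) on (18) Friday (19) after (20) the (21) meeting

16

The displaced element is "Mary" (word 1).
It is linked across 3 clause boundaries (that → that → that).
It functions as the object of the preposition "with" of "argued", so the gap sits immediately after word 16 ("with").
Base order: The detective announced that Sofia claimed that Vera had insisted that the director argued with Mary on Friday after the meeting.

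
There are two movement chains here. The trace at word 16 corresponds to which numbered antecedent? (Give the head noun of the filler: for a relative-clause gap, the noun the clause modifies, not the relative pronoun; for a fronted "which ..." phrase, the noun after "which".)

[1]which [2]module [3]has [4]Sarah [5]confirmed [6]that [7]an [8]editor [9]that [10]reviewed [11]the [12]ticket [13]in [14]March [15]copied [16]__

The marked gap is the direct object of "copied".
Its filler is the fronted wh-phrase "which module", at word 2.
(The other dependency links word 8 to a gap after word 9.)

2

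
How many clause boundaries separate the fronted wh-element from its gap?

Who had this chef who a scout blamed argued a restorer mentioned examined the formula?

2

"who" is extracted from the subject of "examined".
Boundaries crossed, outermost first: [Ø], [Ø] — 2 in total.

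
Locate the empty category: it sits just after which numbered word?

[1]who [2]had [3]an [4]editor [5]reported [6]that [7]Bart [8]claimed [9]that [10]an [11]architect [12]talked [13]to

The displaced element is "who" (word 1).
It is linked across 2 clause boundaries (that → that).
It functions as the object of the preposition "to" of "talked", so the gap sits immediately after word 13 ("to").
Base order: An editor had reported that Bart claimed that an architect talked to who.

13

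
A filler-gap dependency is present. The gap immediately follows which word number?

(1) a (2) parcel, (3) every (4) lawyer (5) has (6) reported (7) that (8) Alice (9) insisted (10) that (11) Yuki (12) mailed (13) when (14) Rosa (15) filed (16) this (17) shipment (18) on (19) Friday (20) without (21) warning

12

The displaced element is "a parcel" (word 2).
It is linked across 2 clause boundaries (that → that).
It functions as the direct object of "mailed", so the gap sits immediately after word 12 ("mailed").
Base order: Every lawyer has reported that Alice insisted that Yuki mailed a parcel when Rosa filed this shipment on Friday without warning.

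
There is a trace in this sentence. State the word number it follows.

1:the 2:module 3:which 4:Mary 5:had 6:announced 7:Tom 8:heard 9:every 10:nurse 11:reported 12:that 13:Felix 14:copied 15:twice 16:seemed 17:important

The displaced element is "the module" (word 2).
It is linked across 3 clause boundaries (Ø → Ø → that).
It functions as the direct object of "copied", so the gap sits immediately after word 14 ("copied").
Base order: Mary had announced Tom heard every nurse reported that Felix copied the module twice.

14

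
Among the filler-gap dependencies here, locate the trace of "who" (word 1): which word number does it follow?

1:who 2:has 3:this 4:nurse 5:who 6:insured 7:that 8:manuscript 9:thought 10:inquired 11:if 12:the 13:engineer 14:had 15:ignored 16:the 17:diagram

The displaced element is "who" (word 1).
It is linked across 1 clause boundary (Ø).
It functions as the subject of "inquired", so the gap sits immediately after word 9 ("thought").
Base order: This nurse who insured that manuscript has thought that who inquired if the engineer had ignored the diagram.

9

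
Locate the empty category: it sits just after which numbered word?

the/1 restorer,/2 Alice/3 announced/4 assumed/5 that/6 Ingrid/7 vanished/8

The displaced element is "the restorer" (word 2).
It is linked across 1 clause boundary (Ø).
It functions as the subject of "assumed", so the gap sits immediately after word 4 ("announced").
Base order: Alice announced that the restorer assumed that Ingrid vanished.

4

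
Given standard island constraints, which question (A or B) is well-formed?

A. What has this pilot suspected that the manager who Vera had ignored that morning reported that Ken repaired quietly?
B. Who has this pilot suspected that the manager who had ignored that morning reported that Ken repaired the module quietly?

A

In B, the wh-phrase is extracted from inside a complex-NP island (relative clause) (introduced by "who"), which blocks movement.
In A, the extraction path crosses only that-complement boundaries, which are transparent.
So A is grammatical.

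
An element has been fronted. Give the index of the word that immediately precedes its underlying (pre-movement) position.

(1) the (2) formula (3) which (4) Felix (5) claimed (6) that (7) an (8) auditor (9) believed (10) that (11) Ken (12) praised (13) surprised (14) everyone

12

The displaced element is "the formula" (word 2).
It is linked across 2 clause boundaries (that → that).
It functions as the direct object of "praised", so the gap sits immediately after word 12 ("praised").
Base order: Felix claimed that an auditor believed that Ken praised the formula.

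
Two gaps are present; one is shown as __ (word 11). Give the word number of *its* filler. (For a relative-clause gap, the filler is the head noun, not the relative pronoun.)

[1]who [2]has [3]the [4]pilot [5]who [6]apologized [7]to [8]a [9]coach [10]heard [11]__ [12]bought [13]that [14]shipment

The marked gap is the subject of "bought".
Its filler is the fronted wh-phrase "who", at word 1.
(The other dependency links word 4 to a gap after word 5.)

1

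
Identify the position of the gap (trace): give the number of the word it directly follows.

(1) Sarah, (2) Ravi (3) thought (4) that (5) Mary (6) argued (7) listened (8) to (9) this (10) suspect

The displaced element is "Sarah" (word 1).
It is linked across 2 clause boundaries (that → Ø).
It functions as the subject of "listened", so the gap sits immediately after word 6 ("argued").
Base order: Ravi thought that Mary argued Sarah listened to this suspect.

6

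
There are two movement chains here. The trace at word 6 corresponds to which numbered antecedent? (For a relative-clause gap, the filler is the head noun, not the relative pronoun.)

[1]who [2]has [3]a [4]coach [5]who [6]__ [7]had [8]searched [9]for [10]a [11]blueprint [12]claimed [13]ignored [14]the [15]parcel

4

The marked gap is inside the relative clause, the subject of "searched".
Its filler is the head noun "coach" (via "who"), at word 4.
(The other dependency links word 1 to a gap after word 12.)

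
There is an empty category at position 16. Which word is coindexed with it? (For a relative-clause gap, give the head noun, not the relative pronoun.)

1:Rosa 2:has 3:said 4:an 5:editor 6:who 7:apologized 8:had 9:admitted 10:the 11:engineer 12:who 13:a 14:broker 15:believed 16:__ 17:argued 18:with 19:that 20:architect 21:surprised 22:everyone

11

The gap at 16 is the subject of "argued", inside a relative clause.
The relative pronoun is "who" (word 12); it is bound by the head noun immediately before it.
Its filler is the head noun "engineer", at word 11.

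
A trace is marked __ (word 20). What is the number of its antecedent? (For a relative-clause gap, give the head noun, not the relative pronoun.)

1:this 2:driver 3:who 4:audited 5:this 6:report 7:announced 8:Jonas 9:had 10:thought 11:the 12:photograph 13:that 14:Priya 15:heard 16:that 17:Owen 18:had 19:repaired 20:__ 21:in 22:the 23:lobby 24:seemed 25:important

12

The gap at 20 is the object of "repaired", inside a relative clause.
The relative pronoun is "that" (word 13); it is bound by the head noun immediately before it.
Its filler is the head noun "photograph", at word 12.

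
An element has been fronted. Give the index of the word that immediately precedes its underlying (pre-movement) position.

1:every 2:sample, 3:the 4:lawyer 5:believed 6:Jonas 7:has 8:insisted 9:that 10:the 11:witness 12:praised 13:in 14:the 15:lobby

12

The displaced element is "every sample" (word 2).
It is linked across 2 clause boundaries (Ø → that).
It functions as the direct object of "praised", so the gap sits immediately after word 12 ("praised").
Base order: The lawyer believed Jonas has insisted that the witness praised every sample in the lobby.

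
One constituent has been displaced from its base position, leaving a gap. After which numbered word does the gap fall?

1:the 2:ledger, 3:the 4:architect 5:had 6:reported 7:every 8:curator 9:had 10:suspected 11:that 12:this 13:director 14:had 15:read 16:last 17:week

The displaced element is "the ledger" (word 2).
It is linked across 2 clause boundaries (Ø → that).
It functions as the direct object of "read", so the gap sits immediately after word 15 ("read").
Base order: The architect had reported every curator had suspected that this director had read the ledger last week.

15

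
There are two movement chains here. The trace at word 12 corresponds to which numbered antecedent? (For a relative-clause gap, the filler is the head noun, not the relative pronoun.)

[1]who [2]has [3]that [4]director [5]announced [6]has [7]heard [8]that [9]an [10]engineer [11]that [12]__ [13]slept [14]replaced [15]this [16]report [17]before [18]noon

10

The marked gap is inside the relative clause, the subject of "slept".
Its filler is the head noun "engineer" (via "that"), at word 10.
(The other dependency links word 1 to a gap after word 5.)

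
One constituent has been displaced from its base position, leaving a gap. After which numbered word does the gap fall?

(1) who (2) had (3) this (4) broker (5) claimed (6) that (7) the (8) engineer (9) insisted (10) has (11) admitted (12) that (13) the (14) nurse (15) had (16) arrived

The displaced element is "who" (word 1).
It is linked across 2 clause boundaries (that → Ø).
It functions as the subject of "admitted", so the gap sits immediately after word 9 ("insisted").
Base order: This broker had claimed that the engineer insisted that who has admitted that the nurse had arrived.

9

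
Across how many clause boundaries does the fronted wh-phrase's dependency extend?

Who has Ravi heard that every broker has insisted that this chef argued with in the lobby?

"who" is extracted from the PP object of "argued".
Boundaries crossed, outermost first: [that], [that] — 2 in total.

2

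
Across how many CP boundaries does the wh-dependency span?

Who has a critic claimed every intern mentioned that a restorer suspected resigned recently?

"who" is extracted from the subject of "resigned".
Boundaries crossed, outermost first: [Ø], [that], [Ø] — 3 in total.

3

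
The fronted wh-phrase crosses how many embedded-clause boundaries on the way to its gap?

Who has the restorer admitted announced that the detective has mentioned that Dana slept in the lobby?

"who" is extracted from the subject of "announced".
Boundaries crossed, outermost first: [Ø] — 1 in total.

1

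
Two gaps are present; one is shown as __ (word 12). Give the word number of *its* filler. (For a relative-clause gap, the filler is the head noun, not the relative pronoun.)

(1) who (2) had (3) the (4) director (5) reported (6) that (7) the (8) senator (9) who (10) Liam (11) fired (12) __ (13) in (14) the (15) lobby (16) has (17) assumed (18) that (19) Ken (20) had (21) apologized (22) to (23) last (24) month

8

The marked gap is inside the relative clause, the direct object of "fired".
Its filler is the head noun "senator" (via "who"), at word 8.
(The other dependency links word 1 to a gap after word 22.)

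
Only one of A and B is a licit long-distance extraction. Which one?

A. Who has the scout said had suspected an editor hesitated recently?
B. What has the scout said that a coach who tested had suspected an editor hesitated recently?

In B, the wh-phrase is extracted from inside a complex-NP island (relative clause) (introduced by "who"), which blocks movement.
In A, the extraction path crosses only that-complement boundaries, which are transparent.
So A is grammatical.

A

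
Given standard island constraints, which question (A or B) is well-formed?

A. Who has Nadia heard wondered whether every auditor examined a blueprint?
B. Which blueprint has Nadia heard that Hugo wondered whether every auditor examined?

In B, the wh-phrase is extracted from inside a wh-island (introduced by "whether"), which blocks movement.
In A, the extraction path crosses only that-complement boundaries, which are transparent.
So A is grammatical.

A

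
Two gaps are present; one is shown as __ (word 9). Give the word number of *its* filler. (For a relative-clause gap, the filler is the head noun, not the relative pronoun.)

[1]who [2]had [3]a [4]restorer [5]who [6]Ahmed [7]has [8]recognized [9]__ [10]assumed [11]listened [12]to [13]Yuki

The marked gap is inside the relative clause, the direct object of "recognized".
Its filler is the head noun "restorer" (via "who"), at word 4.
(The other dependency links word 1 to a gap after word 10.)

4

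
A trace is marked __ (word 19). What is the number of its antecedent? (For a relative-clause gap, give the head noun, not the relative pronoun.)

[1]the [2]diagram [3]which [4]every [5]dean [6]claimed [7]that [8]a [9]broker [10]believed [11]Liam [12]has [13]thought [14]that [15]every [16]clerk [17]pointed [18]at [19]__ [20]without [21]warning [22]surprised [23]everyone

2

The gap at 19 is the prepositional object of "pointed", inside a relative clause.
The relative pronoun is "which" (word 3); it is bound by the head noun immediately before it.
Its filler is the head noun "diagram", at word 2.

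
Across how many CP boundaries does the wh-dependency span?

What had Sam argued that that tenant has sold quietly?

1

"what" is extracted from the object of "sold".
Boundaries crossed, outermost first: [that] — 1 in total.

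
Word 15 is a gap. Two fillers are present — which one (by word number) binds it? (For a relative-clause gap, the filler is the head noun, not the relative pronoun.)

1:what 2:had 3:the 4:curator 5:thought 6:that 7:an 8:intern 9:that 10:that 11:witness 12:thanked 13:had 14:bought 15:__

The marked gap is the direct object of "bought".
Its filler is the fronted wh-phrase "what", at word 1.
(The other dependency links word 8 to a gap after word 12.)

1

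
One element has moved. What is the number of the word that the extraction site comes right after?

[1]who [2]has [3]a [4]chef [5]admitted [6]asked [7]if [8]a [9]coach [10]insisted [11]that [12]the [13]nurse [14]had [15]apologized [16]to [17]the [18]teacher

5

The displaced element is "who" (word 1).
It is linked across 1 clause boundary (Ø).
It functions as the subject of "asked", so the gap sits immediately after word 5 ("admitted").
Base order: A chef has admitted who asked if a coach insisted that the nurse had apologized to the teacher.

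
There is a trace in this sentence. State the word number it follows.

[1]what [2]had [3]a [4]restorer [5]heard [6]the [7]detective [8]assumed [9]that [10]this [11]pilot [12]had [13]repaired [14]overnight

13

The displaced element is "what" (word 1).
It is linked across 2 clause boundaries (Ø → that).
It functions as the direct object of "repaired", so the gap sits immediately after word 13 ("repaired").
Base order: A restorer had heard the detective assumed that this pilot had repaired what overnight.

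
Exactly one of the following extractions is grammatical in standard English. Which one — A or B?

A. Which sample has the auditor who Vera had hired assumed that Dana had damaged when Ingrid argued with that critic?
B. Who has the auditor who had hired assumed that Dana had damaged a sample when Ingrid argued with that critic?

A

In B, the wh-phrase is extracted from inside a complex-NP island (relative clause) (introduced by "who"), which blocks movement.
In A, the extraction path crosses only that-complement boundaries, which are transparent.
So A is grammatical.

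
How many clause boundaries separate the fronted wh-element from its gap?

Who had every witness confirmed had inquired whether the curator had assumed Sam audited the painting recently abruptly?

1

"who" is extracted from the subject of "inquired".
Boundaries crossed, outermost first: [Ø] — 1 in total.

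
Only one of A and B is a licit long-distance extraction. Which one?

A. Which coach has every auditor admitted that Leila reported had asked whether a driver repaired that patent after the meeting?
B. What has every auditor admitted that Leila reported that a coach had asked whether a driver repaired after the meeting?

In B, the wh-phrase is extracted from inside a wh-island (introduced by "whether"), which blocks movement.
In A, the extraction path crosses only that-complement boundaries, which are transparent.
So A is grammatical.

A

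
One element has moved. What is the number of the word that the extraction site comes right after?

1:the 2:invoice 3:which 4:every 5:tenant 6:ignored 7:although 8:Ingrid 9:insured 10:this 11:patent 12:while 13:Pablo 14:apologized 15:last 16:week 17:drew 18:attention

The displaced element is "the invoice" (word 2).
It functions as the direct object of "ignored", so the gap sits immediately after word 6 ("ignored").
Base order: Every tenant ignored the invoice although Ingrid insured this patent while Pablo apologized last week.

6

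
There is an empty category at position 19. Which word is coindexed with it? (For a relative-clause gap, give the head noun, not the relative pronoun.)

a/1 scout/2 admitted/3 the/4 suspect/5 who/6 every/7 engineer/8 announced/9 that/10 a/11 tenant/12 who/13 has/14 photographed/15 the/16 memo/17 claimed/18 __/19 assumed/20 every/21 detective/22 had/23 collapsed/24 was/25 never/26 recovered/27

The gap at 19 is the subject of "assumed", inside a relative clause.
The relative pronoun is "who" (word 6); it is bound by the head noun immediately before it.
Its filler is the head noun "suspect", at word 5.

5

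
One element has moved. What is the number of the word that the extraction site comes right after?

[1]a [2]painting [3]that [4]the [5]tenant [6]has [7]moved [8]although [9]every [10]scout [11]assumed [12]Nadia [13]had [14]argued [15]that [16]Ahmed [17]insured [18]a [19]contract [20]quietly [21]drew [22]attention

7

The displaced element is "a painting" (word 2).
It functions as the direct object of "moved", so the gap sits immediately after word 7 ("moved").
Base order: The tenant has moved a painting although every scout assumed Nadia had argued that Ahmed insured a contract quietly.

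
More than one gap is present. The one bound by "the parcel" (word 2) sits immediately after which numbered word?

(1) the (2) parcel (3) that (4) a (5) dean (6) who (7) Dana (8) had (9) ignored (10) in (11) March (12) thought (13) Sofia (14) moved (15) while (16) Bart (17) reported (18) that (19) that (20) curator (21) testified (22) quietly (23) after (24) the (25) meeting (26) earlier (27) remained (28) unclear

14

The displaced element is "the parcel" (word 2).
It is linked across 1 clause boundary (Ø).
It functions as the direct object of "moved", so the gap sits immediately after word 14 ("moved").
Base order: A dean who Dana had ignored in March thought Sofia moved the parcel while Bart reported that that curator testified quietly after the meeting earlier.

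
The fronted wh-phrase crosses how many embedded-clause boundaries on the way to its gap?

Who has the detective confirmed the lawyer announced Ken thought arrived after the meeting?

"who" is extracted from the subject of "arrived".
Boundaries crossed, outermost first: [Ø], [Ø], [Ø] — 3 in total.

3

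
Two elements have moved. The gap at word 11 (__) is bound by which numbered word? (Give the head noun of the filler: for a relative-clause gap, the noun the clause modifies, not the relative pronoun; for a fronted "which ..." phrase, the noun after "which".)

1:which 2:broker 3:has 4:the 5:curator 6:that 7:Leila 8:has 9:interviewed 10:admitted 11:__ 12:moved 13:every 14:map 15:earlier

The marked gap is the subject of "moved".
Its filler is the fronted wh-phrase "which broker", at word 2.
(The other dependency links word 5 to a gap after word 9.)

2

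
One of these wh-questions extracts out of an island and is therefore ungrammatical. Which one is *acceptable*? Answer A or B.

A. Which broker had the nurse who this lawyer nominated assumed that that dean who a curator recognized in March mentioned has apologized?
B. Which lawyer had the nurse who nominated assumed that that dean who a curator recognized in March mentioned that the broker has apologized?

In B, the wh-phrase is extracted from inside a complex-NP island (relative clause) (introduced by "who"), which blocks movement.
In A, the extraction path crosses only that-complement boundaries, which are transparent.
So A is grammatical.

A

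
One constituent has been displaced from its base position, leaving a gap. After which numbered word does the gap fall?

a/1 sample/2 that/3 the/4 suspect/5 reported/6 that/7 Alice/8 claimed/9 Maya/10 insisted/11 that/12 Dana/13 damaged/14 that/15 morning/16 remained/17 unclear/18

The displaced element is "a sample" (word 2).
It is linked across 3 clause boundaries (that → Ø → that).
It functions as the direct object of "damaged", so the gap sits immediately after word 14 ("damaged").
Base order: The suspect reported that Alice claimed Maya insisted that Dana damaged a sample that morning.

14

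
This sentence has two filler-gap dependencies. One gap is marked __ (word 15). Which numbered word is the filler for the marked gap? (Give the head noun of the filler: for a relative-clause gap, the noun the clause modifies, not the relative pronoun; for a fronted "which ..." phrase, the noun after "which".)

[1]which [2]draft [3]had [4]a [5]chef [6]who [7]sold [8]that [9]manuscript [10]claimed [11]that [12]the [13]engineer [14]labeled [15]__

2

The marked gap is the direct object of "labeled".
Its filler is the fronted wh-phrase "which draft", at word 2.
(The other dependency links word 5 to a gap after word 6.)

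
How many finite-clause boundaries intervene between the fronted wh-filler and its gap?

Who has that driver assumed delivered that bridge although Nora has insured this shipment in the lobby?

"who" is extracted from the subject of "delivered".
Boundaries crossed, outermost first: [Ø] — 1 in total.

1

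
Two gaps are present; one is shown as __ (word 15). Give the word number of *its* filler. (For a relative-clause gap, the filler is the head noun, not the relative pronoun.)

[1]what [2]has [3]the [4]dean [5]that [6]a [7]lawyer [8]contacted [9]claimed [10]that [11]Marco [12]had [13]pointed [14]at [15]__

1

The marked gap is the object of the preposition "at" of "pointed".
Its filler is the fronted wh-phrase "what", at word 1.
(The other dependency links word 4 to a gap after word 8.)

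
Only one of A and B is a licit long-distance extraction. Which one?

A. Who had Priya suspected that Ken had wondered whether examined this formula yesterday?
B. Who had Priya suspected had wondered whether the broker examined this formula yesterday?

In A, the wh-phrase is extracted from inside a wh-island (introduced by "whether"), which blocks movement.
In B, the extraction path crosses only that-complement boundaries, which are transparent.
So B is grammatical.

B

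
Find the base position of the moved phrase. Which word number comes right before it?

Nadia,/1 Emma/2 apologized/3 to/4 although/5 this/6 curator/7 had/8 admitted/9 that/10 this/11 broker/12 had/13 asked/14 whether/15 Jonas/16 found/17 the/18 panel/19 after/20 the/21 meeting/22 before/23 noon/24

4

The displaced element is "Nadia" (word 1).
It functions as the object of the preposition "to" of "apologized", so the gap sits immediately after word 4 ("to").
Base order: Emma apologized to Nadia although this curator had admitted that this broker had asked whether Jonas found the panel after the meeting before noon.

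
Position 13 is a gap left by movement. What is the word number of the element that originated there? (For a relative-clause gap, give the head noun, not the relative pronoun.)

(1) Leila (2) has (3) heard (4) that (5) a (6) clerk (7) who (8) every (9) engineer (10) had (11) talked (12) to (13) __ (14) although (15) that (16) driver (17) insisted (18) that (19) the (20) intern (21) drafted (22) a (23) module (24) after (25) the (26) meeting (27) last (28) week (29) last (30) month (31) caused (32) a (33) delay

The gap at 13 is the prepositional object of "talked", inside a relative clause.
The relative pronoun is "who" (word 7); it is bound by the head noun immediately before it.
Its filler is the head noun "clerk", at word 6.

6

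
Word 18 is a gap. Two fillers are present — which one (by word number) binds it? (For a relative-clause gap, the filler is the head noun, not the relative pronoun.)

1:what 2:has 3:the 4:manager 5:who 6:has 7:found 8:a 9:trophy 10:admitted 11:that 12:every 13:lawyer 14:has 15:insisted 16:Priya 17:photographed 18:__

1

The marked gap is the direct object of "photographed".
Its filler is the fronted wh-phrase "what", at word 1.
(The other dependency links word 4 to a gap after word 5.)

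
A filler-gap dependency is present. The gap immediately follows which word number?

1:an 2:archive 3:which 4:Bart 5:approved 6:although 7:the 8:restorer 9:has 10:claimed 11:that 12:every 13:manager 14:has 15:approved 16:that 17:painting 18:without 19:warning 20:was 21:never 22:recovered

The displaced element is "an archive" (word 2).
It functions as the direct object of "approved", so the gap sits immediately after word 5 ("approved").
Base order: Bart approved an archive although the restorer has claimed that every manager has approved that painting without warning.

5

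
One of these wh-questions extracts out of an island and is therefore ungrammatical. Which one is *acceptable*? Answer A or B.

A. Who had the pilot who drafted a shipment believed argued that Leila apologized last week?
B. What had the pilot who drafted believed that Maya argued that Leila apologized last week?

In B, the wh-phrase is extracted from inside a complex-NP island (relative clause) (introduced by "who"), which blocks movement.
In A, the extraction path crosses only that-complement boundaries, which are transparent.
So A is grammatical.

A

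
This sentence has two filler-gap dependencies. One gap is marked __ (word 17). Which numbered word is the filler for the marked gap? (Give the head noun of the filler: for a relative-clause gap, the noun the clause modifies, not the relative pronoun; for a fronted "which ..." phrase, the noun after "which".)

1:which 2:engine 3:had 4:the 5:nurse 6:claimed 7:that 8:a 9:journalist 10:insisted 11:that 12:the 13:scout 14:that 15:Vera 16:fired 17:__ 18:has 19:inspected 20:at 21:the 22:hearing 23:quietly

The marked gap is inside the relative clause, the direct object of "fired".
Its filler is the head noun "scout" (via "that"), at word 13.
(The other dependency links word 2 to a gap after word 19.)

13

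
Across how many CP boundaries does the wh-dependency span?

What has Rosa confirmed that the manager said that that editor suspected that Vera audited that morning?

3

"what" is extracted from the object of "audited".
Boundaries crossed, outermost first: [that], [that], [that] — 3 in total.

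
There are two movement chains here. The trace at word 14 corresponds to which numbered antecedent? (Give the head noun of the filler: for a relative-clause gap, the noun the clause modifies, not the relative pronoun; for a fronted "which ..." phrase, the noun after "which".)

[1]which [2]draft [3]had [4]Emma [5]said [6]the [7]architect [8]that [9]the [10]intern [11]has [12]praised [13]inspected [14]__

The marked gap is the direct object of "inspected".
Its filler is the fronted wh-phrase "which draft", at word 2.
(The other dependency links word 7 to a gap after word 12.)

2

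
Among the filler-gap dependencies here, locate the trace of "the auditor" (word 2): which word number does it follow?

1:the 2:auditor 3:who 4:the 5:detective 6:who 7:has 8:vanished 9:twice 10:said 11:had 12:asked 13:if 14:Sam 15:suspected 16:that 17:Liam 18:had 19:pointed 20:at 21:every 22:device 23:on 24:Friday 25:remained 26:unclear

The displaced element is "the auditor" (word 2).
It is linked across 1 clause boundary (Ø).
It functions as the subject of "asked", so the gap sits immediately after word 10 ("said").
Base order: The detective who has vanished twice said that the auditor had asked if Sam suspected that Liam had pointed at every device on Friday.

10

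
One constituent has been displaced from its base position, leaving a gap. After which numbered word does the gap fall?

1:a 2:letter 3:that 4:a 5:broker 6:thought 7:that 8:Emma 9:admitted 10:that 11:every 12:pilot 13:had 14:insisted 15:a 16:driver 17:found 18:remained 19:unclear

17

The displaced element is "a letter" (word 2).
It is linked across 3 clause boundaries (that → that → Ø).
It functions as the direct object of "found", so the gap sits immediately after word 17 ("found").
Base order: A broker thought that Emma admitted that every pilot had insisted a driver found a letter.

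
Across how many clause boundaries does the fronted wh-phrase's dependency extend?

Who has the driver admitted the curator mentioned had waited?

2

"who" is extracted from the subject of "waited".
Boundaries crossed, outermost first: [Ø], [Ø] — 2 in total.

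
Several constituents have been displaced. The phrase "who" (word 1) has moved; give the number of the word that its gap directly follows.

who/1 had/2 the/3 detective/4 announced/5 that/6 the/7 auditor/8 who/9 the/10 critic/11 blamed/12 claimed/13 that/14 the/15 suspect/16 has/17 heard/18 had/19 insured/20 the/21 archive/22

The displaced element is "who" (word 1).
It is linked across 3 clause boundaries (that → that → Ø).
It functions as the subject of "insured", so the gap sits immediately after word 18 ("heard").
Base order: The detective had announced that the auditor who the critic blamed claimed that the suspect has heard that who had insured the archive.

18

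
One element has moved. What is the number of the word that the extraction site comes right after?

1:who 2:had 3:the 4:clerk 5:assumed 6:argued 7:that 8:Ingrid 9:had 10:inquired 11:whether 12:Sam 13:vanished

The displaced element is "who" (word 1).
It is linked across 1 clause boundary (Ø).
It functions as the subject of "argued", so the gap sits immediately after word 5 ("assumed").
Base order: The clerk had assumed who argued that Ingrid had inquired whether Sam vanished.

5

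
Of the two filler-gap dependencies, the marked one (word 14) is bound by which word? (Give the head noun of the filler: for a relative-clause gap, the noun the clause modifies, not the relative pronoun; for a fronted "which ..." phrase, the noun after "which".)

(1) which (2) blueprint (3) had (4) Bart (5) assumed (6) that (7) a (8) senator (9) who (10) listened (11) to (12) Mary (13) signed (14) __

2

The marked gap is the direct object of "signed".
Its filler is the fronted wh-phrase "which blueprint", at word 2.
(The other dependency links word 8 to a gap after word 9.)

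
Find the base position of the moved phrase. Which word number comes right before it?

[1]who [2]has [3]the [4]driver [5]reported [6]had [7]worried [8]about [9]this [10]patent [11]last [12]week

The displaced element is "who" (word 1).
It is linked across 1 clause boundary (Ø).
It functions as the subject of "worried", so the gap sits immediately after word 5 ("reported").
Base order: The driver has reported who had worried about this patent last week.

5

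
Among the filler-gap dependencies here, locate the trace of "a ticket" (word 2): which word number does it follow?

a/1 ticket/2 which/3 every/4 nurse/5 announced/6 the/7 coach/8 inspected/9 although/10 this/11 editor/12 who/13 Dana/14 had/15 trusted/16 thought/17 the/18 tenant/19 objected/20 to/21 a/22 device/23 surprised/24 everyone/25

9

The displaced element is "a ticket" (word 2).
It is linked across 1 clause boundary (Ø).
It functions as the direct object of "inspected", so the gap sits immediately after word 9 ("inspected").
Base order: Every nurse announced the coach inspected a ticket although this editor who Dana had trusted thought the tenant objected to a device.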